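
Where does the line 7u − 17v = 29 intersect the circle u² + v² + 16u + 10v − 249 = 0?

(−25, −12) and (9, 2)

Substitute v = (−29 + 7u)/17:
338u² + 5408u − 76050 = 0  ⟹  u² + 16u − 225 = 0
u = 9 or u = −25, giving (9, 2) and (−25, −12).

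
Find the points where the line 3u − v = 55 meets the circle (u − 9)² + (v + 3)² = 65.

(16, −7) and (17, −4)

From the line, v = 3u − 55. Substituting:
10u² − 330u + 2720 = 0  ⟹  u² − 33u + 272 = 0
u = 17 or u = 16, giving (17, −4) and (16, −7).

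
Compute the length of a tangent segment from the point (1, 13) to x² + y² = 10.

The centre is (0, 0) and r = √10. The square of the distance from P to the centre is 1 + 169 = 170.
Power of the point: PT² = |PO|² − r² = 160, so PT = 4√10.

4√10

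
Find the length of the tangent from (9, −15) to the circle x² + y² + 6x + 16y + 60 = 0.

Centre (−3, −8), r² = 13. |PO|² = (12)² + (−7)² = 193.
By the tangent–radius right angle, tangent length = √(|PO|² − r²) = √180 = 6√5.

6√5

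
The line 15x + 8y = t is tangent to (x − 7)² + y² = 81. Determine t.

t = −48 or t = 258

Tangency holds when the distance from the centre (7, 0) to the line equals the radius 9:
|15·7 + 8·0 − t| / √289 = 9
|t − (105)| = 9·17, so t = 258 or t = −48.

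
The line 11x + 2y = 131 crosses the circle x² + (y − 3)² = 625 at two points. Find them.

Express y = (131 − 11x)/2 and substitute into the circle:
125x² − 2750x + 13125 = 0  ⟹  x² − 22x + 105 = 0
x = 15 or x = 7, giving (15, −17) and (7, 27).

(7, 27) and (15, −17)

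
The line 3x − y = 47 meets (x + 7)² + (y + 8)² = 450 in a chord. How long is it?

6√10

From the line, y = 3x − 47. Substituting:
10x² − 220x + 1120 = 0  ⟹  x² − 22x + 112 = 0
x = 14 or x = 8, giving (14, −5) and (8, −23).
Chord length = distance between (14, −5) and (8, −23) = √360 = 6√10.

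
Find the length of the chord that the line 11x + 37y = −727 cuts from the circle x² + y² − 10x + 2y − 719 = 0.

√1490

Substitute y = (−727 − 11x)/37:
1490x² + 1490x − 509580 = 0  ⟹  x² + x − 342 = 0
x = 18 or x = −19, giving (18, −25) and (−19, −14).
Chord length = distance between (18, −25) and (−19, −14) = √1490 = √1490.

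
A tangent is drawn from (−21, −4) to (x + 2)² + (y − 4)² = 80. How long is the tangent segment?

The centre is (−2, 4) and r = 4√5. The square of the distance from P to the centre is 361 + 64 = 425.
By the tangent–radius right angle, tangent length = √(|PO|² − r²) = √345.

√345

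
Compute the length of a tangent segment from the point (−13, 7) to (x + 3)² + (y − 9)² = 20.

2√21

With centre O = (−3, 9), |OP|² = 104 and r² = 20.
By the tangent–radius right angle, tangent length = √(|PO|² − r²) = √84 = 2√21.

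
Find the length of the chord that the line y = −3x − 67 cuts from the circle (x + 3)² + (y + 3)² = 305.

√10

The distance from (−3, −3) to the line is 55/√10, and r² = 305.
Chord = 2√(r² − d²) = 2·√(5/2) = √10.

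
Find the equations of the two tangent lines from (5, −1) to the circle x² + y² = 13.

2x − 3y = 13 and 3x + 2y = 13

Write the tangent as mx − y + (−1 − m·(5)) = 0 and set its distance from the centre to √13:
[m·(−5) − (1)]² = 13(m² + 1)
6m² + 5m − 6 = 0, so m = 2/3 or m = −3/2.
Through (5, −1) these give 2x − 3y = 13 and 3x + 2y = 13.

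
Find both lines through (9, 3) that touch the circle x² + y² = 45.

Write the tangent as mx − y + (3 − m·(9)) = 0 and set its distance from the centre to 3√5:
[m·(−9) − (−3)]² = 45(m² + 1)
2m² − 3m − 2 = 0, so m = −1/2 or m = 2.
Through (9, 3) these give x + 2y = 15 and 2x − y = 15.

x + 2y = 15 and 2x − y = 15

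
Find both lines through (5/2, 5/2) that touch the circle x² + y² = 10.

Let a tangent through (5/2, 5/2) have slope m. Its distance from (0, 0) must equal √10:
(−5/2m − (−5/2))² = 10(m² + 1)
3m² + 10m + 3 = 0, so m = −1/3 or m = −3.
Through (5/2, 5/2) these give x + 3y = 10 and 3x + y = 10.

x + 3y = 10 and 3x + y = 10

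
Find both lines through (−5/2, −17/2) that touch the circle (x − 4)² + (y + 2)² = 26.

x − 5y = 40 and 5x − y = −4

A line y − (−17/2) = m(x − (−5/2)) is tangent when its distance from (4, −2) is √26:
[m·(13/2) − (13/2)]² = 26(m² + 1)
5m² − 26m + 5 = 0, so m = 1/5 or m = 5.
With m = 1/5: x − 5y = 40. With m = 5: 5x − y = −4.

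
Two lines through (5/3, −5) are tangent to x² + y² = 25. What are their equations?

A line y − (−5) = m(x − (5/3)) is tangent when its distance from (0, 0) is 5:
(−5/3m − (5))² = 25(m² + 1)
4m² − 3m = 0, so m = 3/4 or m = 0.
Through (5/3, −5) these give 3x − 4y = 25 and y = −5.

3x − 4y = 25 and y = −5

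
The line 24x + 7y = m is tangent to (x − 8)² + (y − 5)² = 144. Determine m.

For a tangent, require d(centre, line) = r = 12.
|24·8 + 7·5 − m| / √625 = 12
|m − (227)| = 12·25, so m = 527 or m = −73.

m = −73 or m = 527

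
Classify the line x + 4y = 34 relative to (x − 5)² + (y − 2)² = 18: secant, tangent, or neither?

Centre (5, 2), r² = 18. Distance² from centre to line = (−21)²/17 = 441/17.
Since d² > r², the line lies outside the circle.

neither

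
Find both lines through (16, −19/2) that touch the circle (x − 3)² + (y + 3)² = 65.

Write the tangent as mx − y + (−19/2 − m·(16)) = 0 and set its distance from the centre to √65:
(−13m − (13/2))² = 65(m² + 1)
32m² + 52m − 7 = 0, so m = 1/8 or m = −7/4.
Through (16, −19/2) these give x − 8y = 92 and 7x + 4y = 74.

x − 8y = 92 and 7x + 4y = 74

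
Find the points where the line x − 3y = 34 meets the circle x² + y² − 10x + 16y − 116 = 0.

From the line, y = (−34 + x)/3. Substituting:
10x² − 110x − 1520 = 0  ⟹  x² − 11x − 152 = 0
x = 19 or x = −8, giving (19, −5) and (−8, −14).

(−8, −14) and (19, −5)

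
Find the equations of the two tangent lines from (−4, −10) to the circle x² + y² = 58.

Write the tangent as mx − y + (−10 − m·(−4)) = 0 and set its distance from the centre to √58:
(4m − (10))² = 58(m² + 1)
21m² + 40m − 21 = 0, so m = −7/3 or m = 3/7.
Through (−4, −10) these give 7x + 3y = −58 and 3x − 7y = 58.

7x + 3y = −58 and 3x − 7y = 58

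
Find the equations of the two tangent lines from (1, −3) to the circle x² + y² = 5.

2x − y = 5 and x + 2y = −5

Let a tangent through (1, −3) have slope m. Its distance from (0, 0) must equal √5:
[m·(−1) − (3)]² = 5(m² + 1)
2m² − 3m − 2 = 0, so m = 2 or m = −1/2.
Through (1, −3) these give 2x − y = 5 and x + 2y = −5.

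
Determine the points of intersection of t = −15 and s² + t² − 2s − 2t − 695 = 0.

From the line, t = −15. Substituting:
s² − 2s − 440 = 0
s = 22 or s = −20, giving (22, −15) and (−20, −15).

(−20, −15) and (22, −15)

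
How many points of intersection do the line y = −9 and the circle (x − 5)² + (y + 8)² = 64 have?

2

Centre (5, −8), r² = 64. Distance² from centre to line = (1)² = 1.
Since d² < r², the line cuts the circle twice.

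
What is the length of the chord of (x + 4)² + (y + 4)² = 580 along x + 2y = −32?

The distance from (−4, −4) to the line is 20/√5, and r² = 580.
Chord = 2√(r² − d²) = 2·√(500) = 20√5.

20√5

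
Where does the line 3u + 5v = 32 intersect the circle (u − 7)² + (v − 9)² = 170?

(−6, 10) and (14, −2)

From the line, v = (32 − 3u)/5. Substituting:
34u² − 272u − 2856 = 0  ⟹  u² − 8u − 84 = 0
u = 14 or u = −6, giving (14, −2) and (−6, 10).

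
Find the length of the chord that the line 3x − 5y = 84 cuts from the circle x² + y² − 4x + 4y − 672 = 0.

8√34

Substitute y = (−84 + 3x)/5:
34x² − 544x − 11424 = 0  ⟹  x² − 16x − 336 = 0
x = 28 or x = −12, giving (28, 0) and (−12, −24).
Chord length = distance between (28, 0) and (−12, −24) = √2176 = 8√34.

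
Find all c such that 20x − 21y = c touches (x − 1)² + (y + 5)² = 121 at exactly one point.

For a tangent, require d(centre, line) = r = 11.
|20·1 − 21·(−5) − c| / √841 = 11
|c − (125)| = 11·29, so c = 444 or c = −194.

c = −194 or c = 444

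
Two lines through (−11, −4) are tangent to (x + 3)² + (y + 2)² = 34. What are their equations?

Let a tangent through (−11, −4) have slope m. Its distance from (−3, −2) must equal √34:
(8m − (2))² = 34(m² + 1)
15m² − 16m − 15 = 0, so m = 5/3 or m = −3/5.
Through (−11, −4) these give 5x − 3y = −43 and 3x + 5y = −53.

5x − 3y = −43 and 3x + 5y = −53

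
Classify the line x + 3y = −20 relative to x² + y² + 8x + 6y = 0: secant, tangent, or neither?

Substituting the line into the circle gives 10x² + 94x + 40 = 0.
Discriminant = (94)² − 4·10·(40) = 7236 > 0.
Two real roots: the line is a secant.

secant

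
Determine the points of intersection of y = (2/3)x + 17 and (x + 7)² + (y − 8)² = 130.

From the line, y = (51 + 2x)/3. Substituting:
13x² + 234x = 0  ⟹  x² + 18x = 0
x = 0 or x = −18, giving (0, 17) and (−18, 5).

(−18, 5) and (0, 17)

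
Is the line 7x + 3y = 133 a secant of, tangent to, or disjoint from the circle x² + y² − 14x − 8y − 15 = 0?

disjoint

Substituting the line into the circle gives 58x² − 1820x + 14362 = 0.
Δ = 3312400 − 3331984 = −19584.
No real roots: the line does not meet the circle.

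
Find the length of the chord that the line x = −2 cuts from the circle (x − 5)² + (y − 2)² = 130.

18

The line gives x = −2. Substituting into the circle:
y² − 4y − 77 = 0
y = 11 or y = −7, giving (−2, 11) and (−2, −7).
Chord length = distance between (−2, 11) and (−2, −7) = √324 = 18.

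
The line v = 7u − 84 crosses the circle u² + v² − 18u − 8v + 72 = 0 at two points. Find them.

(12, 0) and (13, 7)

From the line, v = 7u − 84. Substituting:
50u² − 1250u + 7800 = 0  ⟹  u² − 25u + 156 = 0
u = 13 or u = 12, giving (13, 7) and (12, 0).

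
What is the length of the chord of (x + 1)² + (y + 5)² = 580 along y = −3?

48

Express y = −3 and substitute into the circle:
x² + 2x − 575 = 0
x = 23 or x = −25, giving (23, −3) and (−25, −3).
Chord length = distance between (23, −3) and (−25, −3) = √2304 = 48.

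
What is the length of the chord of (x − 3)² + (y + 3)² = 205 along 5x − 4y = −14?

Substitute y = (14 + 5x)/4:
41x² + 164x − 2460 = 0  ⟹  x² + 4x − 60 = 0
x = 6 or x = −10, giving (6, 11) and (−10, −9).
|(6, 11) − (−10, −9)| = √((16)² + (20)²) = 4√41.

4√41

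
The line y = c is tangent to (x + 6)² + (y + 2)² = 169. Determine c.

c = −15 or c = 11

Tangency holds when the distance from the centre (−6, −2) to the line equals the radius 13:
|0·(−6) + 1·(−2) − c| / √1 = 13
|c − (−2)| = 13, so c = 11 or c = −15.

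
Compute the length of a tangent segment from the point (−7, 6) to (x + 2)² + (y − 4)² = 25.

With centre O = (−2, 4), |OP|² = 29 and r² = 25.
Power of the point: PT² = |PO|² − r² = 4, so PT = 2.

2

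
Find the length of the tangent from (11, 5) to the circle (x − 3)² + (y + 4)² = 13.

2√33

With centre O = (3, −4), |OP|² = 145 and r² = 13.
By the tangent–radius right angle, tangent length = √(|PO|² − r²) = √132 = 2√33.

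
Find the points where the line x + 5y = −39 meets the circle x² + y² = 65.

(−4, −7) and (1, −8)

Substitute y = (−39 − x)/5:
26x² + 78x − 104 = 0  ⟹  x² + 3x − 4 = 0
x = 1 or x = −4, giving (1, −8) and (−4, −7).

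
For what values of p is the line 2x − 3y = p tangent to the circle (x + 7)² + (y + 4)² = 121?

p = −2 ± 11√13

Tangency holds when the distance from the centre (−7, −4) to the line equals the radius 11:
|2·(−7) − 3·(−4) − p| / √13 = 11
|p − (−2)| = 11√13.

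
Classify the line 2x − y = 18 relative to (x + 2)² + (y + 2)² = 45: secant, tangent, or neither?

Centre (−2, −2), r² = 45. Distance² from centre to line = (−20)²/5 = 80.
Since d² > r², the line lies outside the circle.

neither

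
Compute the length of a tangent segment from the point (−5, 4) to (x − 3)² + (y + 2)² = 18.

√82

Centre (3, −2), r² = 18. |PO|² = (−8)² + (6)² = 100.
The tangent meets the radius at right angles, so tangent² = |PO|² − r² = 100 − 18 = 82.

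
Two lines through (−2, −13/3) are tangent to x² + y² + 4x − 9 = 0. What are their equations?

Write the tangent as mx − y + (−13/3 − m·(−2)) = 0 and set its distance from the centre to √13:
(0m − (13/3))² = 13(m² + 1)
9m² − 4 = 0, so m = −2/3 or m = 2/3.
Through (−2, −13/3) these give 2x + 3y = −17 and 2x − 3y = 9.

2x + 3y = −17 and 2x − 3y = 9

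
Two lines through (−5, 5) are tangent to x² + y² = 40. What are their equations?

A line y − (5) = m(x − (−5)) is tangent when its distance from (0, 0) is 2√10:
[m·(5) − (−5)]² = 40(m² + 1)
3m² − 10m + 3 = 0, so m = 1/3 or m = 3.
Through (−5, 5) these give x − 3y = −20 and 3x − y = −20.

x − 3y = −20 and 3x − y = −20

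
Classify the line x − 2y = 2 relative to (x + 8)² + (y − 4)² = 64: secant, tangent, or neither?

Substituting the line into the circle gives 5x² + 44x + 100 = 0.
Δ = 1936 − 2000 = −64.
No real roots: the line does not meet the circle.

neither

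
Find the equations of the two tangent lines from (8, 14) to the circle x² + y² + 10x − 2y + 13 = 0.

Let a tangent through (8, 14) have slope m. Its distance from (−5, 1) must equal √13:
[m·(−13) − (−13)]² = 13(m² + 1)
6m² − 13m + 6 = 0, so m = 3/2 or m = 2/3.
Through (8, 14) these give 3x − 2y = −4 and 2x − 3y = −26.

3x − 2y = −4 and 2x − 3y = −26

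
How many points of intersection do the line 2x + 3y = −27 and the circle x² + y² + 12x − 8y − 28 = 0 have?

Substituting the line into the circle gives 13x² + 264x + 1125 = 0.
Discriminant = (264)² − 4·13·(1125) = 11196 > 0.
Two real roots: the line is a secant.

2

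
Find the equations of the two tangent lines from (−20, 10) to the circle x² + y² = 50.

x + y = −10 and x + 7y = 50

Let a tangent through (−20, 10) have slope m. Its distance from (0, 0) must equal 5√2:
(20m − (−10))² = 50(m² + 1)
7m² + 8m + 1 = 0, so m = −1 or m = −1/7.
Through (−20, 10) these give x + y = −10 and x + 7y = 50.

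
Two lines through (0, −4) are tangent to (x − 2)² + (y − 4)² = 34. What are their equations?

Write the tangent as mx − y + (−4 − m·(0)) = 0 and set its distance from the centre to √34:
[m·(2) − (8)]² = 34(m² + 1)
15m² + 16m − 15 = 0, so m = −5/3 or m = 3/5.
Through (0, −4) these give 5x + 3y = −12 and 3x − 5y = 20.

5x + 3y = −12 and 3x − 5y = 20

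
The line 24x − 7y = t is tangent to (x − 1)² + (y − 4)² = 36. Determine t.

t = −154 or t = 146

The line touches the circle iff its distance from (1, 4) is 6:
|24·1 − 7·4 − t| / √625 = 6
|t − (−4)| = 6·25, so t = 146 or t = −154.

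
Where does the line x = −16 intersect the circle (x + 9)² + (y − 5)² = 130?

(−16, −4) and (−16, 14)

The line gives x = −16. Substituting into the circle:
y² − 10y − 56 = 0
y = 14 or y = −4, giving (−16, 14) and (−16, −4).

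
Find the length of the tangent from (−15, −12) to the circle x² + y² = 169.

With centre O = (0, 0), |OP|² = 369 and r² = 169.
Power of the point: PT² = |PO|² − r² = 200, so PT = 10√2.

10√2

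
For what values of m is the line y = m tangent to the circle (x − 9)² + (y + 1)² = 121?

m = −12 or m = 10

Tangency holds when the distance from the centre (9, −1) to the line equals the radius 11:
|0·9 + 1·(−1) − m| / √1 = 11
|m − (−1)| = 11, so m = 10 or m = −12.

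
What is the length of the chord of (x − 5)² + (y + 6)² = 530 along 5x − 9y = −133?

2√106

The distance from (5, −6) to the line is 212/√106, and r² = 530.
Half the chord is √(r² − d²) = √(106), so the full chord is 2√106.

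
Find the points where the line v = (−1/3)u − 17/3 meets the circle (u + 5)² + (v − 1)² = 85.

Substitute v = (−17 − u)/3:
10u² + 130u − 140 = 0  ⟹  u² + 13u − 14 = 0
u = 1 or u = −14, giving (1, −6) and (−14, −1).

(−14, −1) and (1, −6)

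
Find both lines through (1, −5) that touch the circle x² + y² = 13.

Write the tangent as mx − y + (−5 − m·(1)) = 0 and set its distance from the centre to √13:
(−1m − (5))² = 13(m² + 1)
6m² − 5m − 6 = 0, so m = −2/3 or m = 3/2.
Through (1, −5) these give 2x + 3y = −13 and 3x − 2y = 13.

2x + 3y = −13 and 3x − 2y = 13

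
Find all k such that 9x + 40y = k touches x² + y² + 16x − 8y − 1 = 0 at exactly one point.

The line touches the circle iff its distance from (−8, 4) is 9:
|9·(−8) + 40·4 − k| / √1681 = 9
|k − (88)| = 9·41, so k = 457 or k = −281.

k = −281 or k = 457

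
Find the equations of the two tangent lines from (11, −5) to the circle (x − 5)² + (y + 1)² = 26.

5x + y = 50 and x − 5y = 36

Let a tangent through (11, −5) have slope m. Its distance from (5, −1) must equal √26:
(−6m − (4))² = 26(m² + 1)
5m² + 24m − 5 = 0, so m = −5 or m = 1/5.
With m = −5: 5x + y = 50. With m = 1/5: x − 5y = 36.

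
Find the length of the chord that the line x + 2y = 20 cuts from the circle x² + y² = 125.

Centre (0, 0), r² = 125. Perpendicular distance d from centre to line = |−20| / √5 = 20/√5.
Chord = 2√(r² − d²) = 2·√(45) = 6√5.

6√5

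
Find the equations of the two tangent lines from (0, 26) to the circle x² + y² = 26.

5x − y = −26 and 5x + y = 26

Let a tangent through (0, 26) have slope m. Its distance from (0, 0) must equal √26:
[m·(0) − (−26)]² = 26(m² + 1)
m² − 25 = 0, so m = 5 or m = −5.
Through (0, 26) these give 5x − y = −26 and 5x + y = 26.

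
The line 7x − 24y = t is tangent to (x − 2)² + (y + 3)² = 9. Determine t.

t = 11 or t = 161

Tangency holds when the distance from the centre (2, −3) to the line equals the radius 3:
|7·2 − 24·(−3) − t| / √625 = 3
|t − (86)| = 3·25, so t = 161 or t = 11.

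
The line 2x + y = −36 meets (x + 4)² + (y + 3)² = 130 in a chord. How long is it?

The distance from (−4, −3) to the line is 25/√5, and r² = 130.
Chord = 2√(r² − d²) = 2·√(5) = 2√5.

2√5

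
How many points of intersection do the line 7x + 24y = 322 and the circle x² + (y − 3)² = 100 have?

1

Substituting the line into the circle gives 625x² − 3500x + 4900 = 0.
Discriminant = (−3500)² − 4·625·(4900) = 0.
A repeated root: the line is tangent.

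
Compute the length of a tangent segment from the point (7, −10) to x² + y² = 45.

Centre (0, 0), r² = 45. |PO|² = (7)² + (−10)² = 149.
By the tangent–radius right angle, tangent length = √(|PO|² − r²) = √104 = 2√26.

2√26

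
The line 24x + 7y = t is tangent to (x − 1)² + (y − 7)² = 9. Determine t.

Tangency holds when the distance from the centre (1, 7) to the line equals the radius 3:
|24·1 + 7·7 − t| / √625 = 3
|t − (73)| = 3·25, so t = 148 or t = −2.

t = −2 or t = 148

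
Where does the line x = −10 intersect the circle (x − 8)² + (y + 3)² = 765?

The line gives x = −10. Substituting into the circle:
y² + 6y − 432 = 0
y = 18 or y = −24, giving (−10, 18) and (−10, −24).

(−10, −24) and (−10, 18)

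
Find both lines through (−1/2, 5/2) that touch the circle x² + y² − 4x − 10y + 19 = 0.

3x + y = 1 and x + 3y = 7

Let a tangent through (−1/2, 5/2) have slope m. Its distance from (2, 5) must equal √10:
(5/2m − (5/2))² = 10(m² + 1)
3m² + 10m + 3 = 0, so m = −3 or m = −1/3.
With m = −3: 3x + y = 1. With m = −1/3: x + 3y = 7.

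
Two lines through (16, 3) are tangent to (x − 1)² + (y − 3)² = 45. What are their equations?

A line y − (3) = m(x − (16)) is tangent when its distance from (1, 3) is 3√5:
(−15m − (0))² = 45(m² + 1)
4m² − 1 = 0, so m = −1/2 or m = 1/2.
With m = −1/2: x + 2y = 22. With m = 1/2: x − 2y = 10.

x + 2y = 22 and x − 2y = 10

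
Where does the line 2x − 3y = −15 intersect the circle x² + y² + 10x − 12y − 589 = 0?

(−24, −11) and (18, 17)

From the line, y = (15 + 2x)/3. Substituting:
13x² + 78x − 5616 = 0  ⟹  x² + 6x − 432 = 0
x = 18 or x = −24, giving (18, 17) and (−24, −11).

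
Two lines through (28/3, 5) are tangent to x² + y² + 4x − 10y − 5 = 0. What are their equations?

Let a tangent through (28/3, 5) have slope m. Its distance from (−2, 5) must equal √34:
(−34/3m − (0))² = 34(m² + 1)
25m² − 9 = 0, so m = 3/5 or m = −3/5.
Through (28/3, 5) these give 3x − 5y = 3 and 3x + 5y = 53.

3x − 5y = 3 and 3x + 5y = 53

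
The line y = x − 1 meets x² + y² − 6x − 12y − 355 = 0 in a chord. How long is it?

The distance from (3, 6) to the line is 4/√2, and r² = 400.
Chord = 2√(r² − d²) = 2·√(392) = 28√2.

28√2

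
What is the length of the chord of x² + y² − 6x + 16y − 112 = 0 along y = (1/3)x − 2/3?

7√10

Centre (3, −8), r² = 185. Perpendicular distance d from centre to line = |25| / √10 = 25/√10.
Chord = 2√(r² − d²) = 2·√(245/2) = 7√10.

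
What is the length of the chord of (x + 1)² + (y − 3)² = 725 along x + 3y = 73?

11√10

Express y = (73 − x)/3 and substitute into the circle:
10x² − 110x − 2420 = 0  ⟹  x² − 11x − 242 = 0
x = 22 or x = −11, giving (22, 17) and (−11, 28).
Chord length = distance between (22, 17) and (−11, 28) = √1210 = 11√10.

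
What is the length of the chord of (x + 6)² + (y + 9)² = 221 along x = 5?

20

The line gives x = 5. Substituting into the circle:
y² + 18y − 19 = 0
y = 1 or y = −19, giving (5, 1) and (5, −19).
Chord length = distance between (5, 1) and (5, −19) = √400 = 20.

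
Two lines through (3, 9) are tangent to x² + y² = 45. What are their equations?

Let a tangent through (3, 9) have slope m. Its distance from (0, 0) must equal 3√5:
[m·(−3) − (−9)]² = 45(m² + 1)
2m² + 3m − 2 = 0, so m = 1/2 or m = −2.
Through (3, 9) these give x − 2y = −15 and 2x + y = 15.

x − 2y = −15 and 2x + y = 15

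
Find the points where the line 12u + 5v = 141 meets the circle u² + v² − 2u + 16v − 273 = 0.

Substitute v = (141 − 12u)/5:
169u² − 4394u + 24336 = 0  ⟹  u² − 26u + 144 = 0
u = 18 or u = 8, giving (18, −15) and (8, 9).

(8, 9) and (18, −15)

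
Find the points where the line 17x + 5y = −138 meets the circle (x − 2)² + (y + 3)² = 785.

(−14, 20) and (1, −31)

Substitute y = (−138 − 17x)/5:
314x² + 4082x − 4396 = 0  ⟹  x² + 13x − 14 = 0
x = 1 or x = −14, giving (1, −31) and (−14, 20).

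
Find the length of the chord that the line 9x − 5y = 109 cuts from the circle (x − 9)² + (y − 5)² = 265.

Substitute y = (−109 + 9x)/5:
106x² − 2862x + 13356 = 0  ⟹  x² − 27x + 126 = 0
x = 21 or x = 6, giving (21, 16) and (6, −11).
|(21, 16) − (6, −11)| = √((15)² + (27)²) = 3√106.

3√106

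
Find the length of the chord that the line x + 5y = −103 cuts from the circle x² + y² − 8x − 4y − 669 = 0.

Centre (4, 2), r² = 689. Perpendicular distance d from centre to line = |117| / √26 = 117/√26.
Half the chord is √(r² − d²) = √(325/2), so the full chord is 5√26.

5√26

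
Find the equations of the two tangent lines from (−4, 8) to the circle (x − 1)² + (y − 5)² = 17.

x − 4y = −36 and 4x + y = −8

Let a tangent through (−4, 8) have slope m. Its distance from (1, 5) must equal √17:
(5m − (−3))² = 17(m² + 1)
4m² + 15m − 4 = 0, so m = 1/4 or m = −4.
Through (−4, 8) these give x − 4y = −36 and 4x + y = −8.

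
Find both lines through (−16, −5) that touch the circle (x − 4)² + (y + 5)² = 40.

Write the tangent as mx − y + (−5 − m·(−16)) = 0 and set its distance from the centre to 2√10:
[m·(20) − (0)]² = 40(m² + 1)
9m² − 1 = 0, so m = −1/3 or m = 1/3.
With m = −1/3: x + 3y = −31. With m = 1/3: x − 3y = −1.

x + 3y = −31 and x − 3y = −1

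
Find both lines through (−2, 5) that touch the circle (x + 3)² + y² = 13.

3x + 2y = 4 and 2x − 3y = −19

Let a tangent through (−2, 5) have slope m. Its distance from (−3, 0) must equal √13:
(−1m − (−5))² = 13(m² + 1)
6m² + 5m − 6 = 0, so m = −3/2 or m = 2/3.
With m = −3/2: 3x + 2y = 4. With m = 2/3: 2x − 3y = −19.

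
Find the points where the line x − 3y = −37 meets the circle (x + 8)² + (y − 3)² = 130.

Substitute y = (37 + x)/3:
10x² + 200x + 190 = 0  ⟹  x² + 20x + 19 = 0
x = −1 or x = −19, giving (−1, 12) and (−19, 6).

(−19, 6) and (−1, 12)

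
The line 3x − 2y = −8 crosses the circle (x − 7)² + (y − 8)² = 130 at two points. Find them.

(−2, 1) and (10, 19)

Express y = (8 + 3x)/2 and substitute into the circle:
13x² − 104x − 260 = 0  ⟹  x² − 8x − 20 = 0
x = 10 or x = −2, giving (10, 19) and (−2, 1).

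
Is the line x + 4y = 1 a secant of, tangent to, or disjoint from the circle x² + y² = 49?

Centre (0, 0), r² = 49. Distance² from centre to line = (−1)²/17 = 1/17.
Since d² < r², the line cuts the circle twice.

secant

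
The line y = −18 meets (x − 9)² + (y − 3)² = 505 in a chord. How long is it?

Substitute y = −18:
x² − 18x + 17 = 0
x = 17 or x = 1, giving (17, −18) and (1, −18).
|(17, −18) − (1, −18)| = √((16)² + (0)²) = 16.

16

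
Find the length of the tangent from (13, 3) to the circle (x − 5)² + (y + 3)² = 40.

Centre (5, −3), r² = 40. |PO|² = (8)² + (6)² = 100.
By the tangent–radius right angle, tangent length = √(|PO|² − r²) = √60 = 2√15.

2√15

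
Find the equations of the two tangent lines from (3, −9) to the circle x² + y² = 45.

2x − y = 15 and x + 2y = −15

Write the tangent as mx − y + (−9 − m·(3)) = 0 and set its distance from the centre to 3√5:
[m·(−3) − (9)]² = 45(m² + 1)
2m² − 3m − 2 = 0, so m = 2 or m = −1/2.
With m = 2: 2x − y = 15. With m = −1/2: x + 2y = −15.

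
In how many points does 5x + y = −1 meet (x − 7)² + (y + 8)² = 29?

0

Centre (7, −8), r² = 29. Distance² from centre to line = (28)²/26 = 392/13.
Since d² > r², the line lies outside the circle.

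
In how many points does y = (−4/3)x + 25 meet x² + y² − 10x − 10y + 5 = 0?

Centre (5, 5), r² = 45. Distance² from centre to line = (−40)²/25 = 64.
Since d² > r², the line lies outside the circle.

0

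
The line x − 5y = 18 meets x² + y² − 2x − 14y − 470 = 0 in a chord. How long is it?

Centre (1, 7), r² = 520. Perpendicular distance d from centre to line = |−52| / √26 = 52/√26.
Half the chord is √(r² − d²) = √(416), so the full chord is 8√26.

8√26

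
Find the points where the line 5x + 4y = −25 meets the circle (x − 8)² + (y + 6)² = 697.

Express y = (−25 − 5x)/4 and substitute into the circle:
41x² − 246x − 10127 = 0  ⟹  x² − 6x − 247 = 0
x = 19 or x = −13, giving (19, −30) and (−13, 10).

(−13, 10) and (19, −30)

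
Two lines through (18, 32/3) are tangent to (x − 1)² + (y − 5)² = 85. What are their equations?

Write the tangent as mx − y + (32/3 − m·(18)) = 0 and set its distance from the centre to √85:
[m·(−17) − (−17/3)]² = 85(m² + 1)
54m² − 51m − 14 = 0, so m = 7/6 or m = −2/9.
Through (18, 32/3) these give 7x − 6y = 62 and 2x + 9y = 132.

7x − 6y = 62 and 2x + 9y = 132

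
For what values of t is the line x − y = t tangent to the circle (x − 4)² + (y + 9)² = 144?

Tangency holds when the distance from the centre (4, −9) to the line equals the radius 12:
|1·4 − 1·(−9) − t| / √2 = 12
|t − (13)| = 12√2.

t = 13 ± 12√2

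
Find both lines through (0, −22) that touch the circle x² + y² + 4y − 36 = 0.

Let a tangent through (0, −22) have slope m. Its distance from (0, −2) must equal 2√10:
[m·(0) − (20)]² = 40(m² + 1)
m² − 9 = 0, so m = −3 or m = 3.
Through (0, −22) these give 3x + y = −22 and 3x − y = 22.

3x + y = −22 and 3x − y = 22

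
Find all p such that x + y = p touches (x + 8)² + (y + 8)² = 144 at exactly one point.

The line touches the circle iff its distance from (−8, −8) is 12:
|1·(−8) + 1·(−8) − p| / √2 = 12
|p − (−16)| = 12√2.

p = −16 ± 12√2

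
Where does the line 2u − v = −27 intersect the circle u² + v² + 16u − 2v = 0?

Substitute v = 2u + 27:
5u² + 120u + 675 = 0  ⟹  u² + 24u + 135 = 0
u = −9 or u = −15, giving (−9, 9) and (−15, −3).

(−15, −3) and (−9, 9)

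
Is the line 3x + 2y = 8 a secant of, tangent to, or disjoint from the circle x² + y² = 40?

d² = (3·0 + 2·0 − (8))²/13 = 64/13; r² = 40.
Since d² < r², the line cuts the circle twice.

secant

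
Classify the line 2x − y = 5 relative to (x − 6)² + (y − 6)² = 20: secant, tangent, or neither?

secant

Substituting the line into the circle gives 5x² − 56x + 137 = 0.
Discriminant = (−56)² − 4·5·(137) = 396 > 0.
Two real roots: the line is a secant.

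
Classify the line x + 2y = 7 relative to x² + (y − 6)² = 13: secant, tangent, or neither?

d² = (1·0 + 2·6 − (7))²/5 = 5; r² = 13.
Since d² < r², the line cuts the circle twice.

secant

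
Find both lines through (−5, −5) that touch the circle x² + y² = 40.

Let a tangent through (−5, −5) have slope m. Its distance from (0, 0) must equal 2√10:
[m·(5) − (5)]² = 40(m² + 1)
3m² + 10m + 3 = 0, so m = −3 or m = −1/3.
Through (−5, −5) these give 3x + y = −20 and x + 3y = −20.

3x + y = −20 and x + 3y = −20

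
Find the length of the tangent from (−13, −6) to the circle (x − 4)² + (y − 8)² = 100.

√385

The centre is (4, 8) and r = 10. The square of the distance from P to the centre is 289 + 196 = 485.
By the tangent–radius right angle, tangent length = √(|PO|² − r²) = √385.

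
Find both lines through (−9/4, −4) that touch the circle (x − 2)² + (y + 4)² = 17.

4x + y = −13 and 4x − y = −5

Write the tangent as mx − y + (−4 − m·(−9/4)) = 0 and set its distance from the centre to √17:
[m·(17/4) − (0)]² = 17(m² + 1)
m² − 16 = 0, so m = −4 or m = 4.
With m = −4: 4x + y = −13. With m = 4: 4x − y = −5.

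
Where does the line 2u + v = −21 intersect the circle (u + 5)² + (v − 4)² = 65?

(−13, 5) and (−9, −3)

Substitute v = −2u − 21:
5u² + 110u + 585 = 0  ⟹  u² + 22u + 117 = 0
u = −9 or u = −13, giving (−9, −3) and (−13, 5).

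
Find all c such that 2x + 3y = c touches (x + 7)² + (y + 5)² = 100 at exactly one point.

c = −29 ± 10√13

Tangency holds when the distance from the centre (−7, −5) to the line equals the radius 10:
|2·(−7) + 3·(−5) − c| / √13 = 10
|c − (−29)| = 10√13.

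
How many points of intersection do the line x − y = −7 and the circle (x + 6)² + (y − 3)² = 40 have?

Substituting the line into the circle gives 2x² + 20x + 12 = 0.
Discriminant = (20)² − 4·2·(12) = 304 > 0.
Two real roots: the line is a secant.

2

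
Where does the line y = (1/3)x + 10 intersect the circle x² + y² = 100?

From the line, y = (30 + x)/3. Substituting:
10x² + 60x = 0  ⟹  x² + 6x = 0
x = 0 or x = −6, giving (0, 10) and (−6, 8).

(−6, 8) and (0, 10)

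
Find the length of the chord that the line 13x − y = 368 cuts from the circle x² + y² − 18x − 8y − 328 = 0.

√170

The distance from (9, 4) to the line is 255/√170, and r² = 425.
Chord = 2√(r² − d²) = 2·√(85/2) = √170.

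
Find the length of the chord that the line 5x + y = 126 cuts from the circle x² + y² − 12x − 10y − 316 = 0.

Centre (6, 5), r² = 377. Perpendicular distance d from centre to line = |−91| / √26 = 91/√26.
Chord = 2√(r² − d²) = 2·√(117/2) = 3√26.

3√26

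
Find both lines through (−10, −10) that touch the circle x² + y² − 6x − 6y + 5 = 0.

3x − 2y = −10 and 2x − 3y = 10

A line y − (−10) = m(x − (−10)) is tangent when its distance from (3, 3) is √13:
[m·(13) − (13)]² = 13(m² + 1)
6m² − 13m + 6 = 0, so m = 3/2 or m = 2/3.
Through (−10, −10) these give 3x − 2y = −10 and 2x − 3y = 10.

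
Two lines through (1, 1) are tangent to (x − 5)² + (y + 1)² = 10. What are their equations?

x − 3y = −2 and 3x + y = 4

A line y − (1) = m(x − (1)) is tangent when its distance from (5, −1) is √10:
[m·(4) − (−2)]² = 10(m² + 1)
3m² + 8m − 3 = 0, so m = 1/3 or m = −3.
Through (1, 1) these give x − 3y = −2 and 3x + y = 4.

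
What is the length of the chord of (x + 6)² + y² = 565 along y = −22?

Substitute y = −22:
x² + 12x − 45 = 0
x = 3 or x = −15, giving (3, −22) and (−15, −22).
|(3, −22) − (−15, −22)| = √((18)² + (0)²) = 18.

18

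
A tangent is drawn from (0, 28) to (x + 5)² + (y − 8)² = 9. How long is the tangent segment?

Centre (−5, 8), r² = 9. |PO|² = (5)² + (20)² = 425.
Power of the point: PT² = |PO|² − r² = 416, so PT = 4√26.

4√26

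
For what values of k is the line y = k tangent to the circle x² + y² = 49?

For a tangent, require d(centre, line) = r = 7.
|0·0 + 1·0 − k| / √1 = 7
|k| = 7, so k = 7 or k = −7.

k = −7 or k = 7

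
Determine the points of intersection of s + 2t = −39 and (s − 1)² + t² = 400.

(−15, −12) and (1, −20)

Substitute t = (−39 − s)/2:
5s² + 70s − 75 = 0  ⟹  s² + 14s − 15 = 0
s = 1 or s = −15, giving (1, −20) and (−15, −12).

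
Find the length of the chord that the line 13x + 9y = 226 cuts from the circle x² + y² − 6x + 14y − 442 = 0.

10√10

Centre (3, −7), r² = 500. Perpendicular distance d from centre to line = |−250| / √250 = 250/√250.
Half the chord is √(r² − d²) = √(250), so the full chord is 10√10.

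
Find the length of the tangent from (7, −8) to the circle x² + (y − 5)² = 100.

√118

With centre O = (0, 5), |OP|² = 218 and r² = 100.
Power of the point: PT² = |PO|² − r² = 118, so PT = √118.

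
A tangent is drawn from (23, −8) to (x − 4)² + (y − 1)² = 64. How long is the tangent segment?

Centre (4, 1), r² = 64. |PO|² = (19)² + (−9)² = 442.
The tangent meets the radius at right angles, so tangent² = |PO|² − r² = 442 − 64 = 378.

3√42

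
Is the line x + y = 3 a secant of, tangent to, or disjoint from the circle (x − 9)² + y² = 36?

secant

Substituting the line into the circle gives 2x² − 24x + 54 = 0.
Discriminant = (−24)² − 4·2·(54) = 144 > 0.
Two real roots: the line is a secant.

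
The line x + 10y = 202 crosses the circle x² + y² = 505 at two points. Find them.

Express y = (202 − x)/10 and substitute into the circle:
101x² − 404x − 9696 = 0  ⟹  x² − 4x − 96 = 0
x = 12 or x = −8, giving (12, 19) and (−8, 21).

(−8, 21) and (12, 19)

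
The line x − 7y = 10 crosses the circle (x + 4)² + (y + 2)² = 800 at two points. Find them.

Substitute y = (−10 + x)/7:
50x² + 400x − 38400 = 0  ⟹  x² + 8x − 768 = 0
x = 24 or x = −32, giving (24, 2) and (−32, −6).

(−32, −6) and (24, 2)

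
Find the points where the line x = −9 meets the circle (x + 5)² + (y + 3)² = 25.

The line gives x = −9. Substituting into the circle:
y² + 6y = 0
y = 0 or y = −6, giving (−9, 0) and (−9, −6).

(−9, −6) and (−9, 0)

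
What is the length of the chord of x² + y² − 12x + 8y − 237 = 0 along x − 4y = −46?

Substitute y = (46 + x)/4:
17x² − 68x − 204 = 0  ⟹  x² − 4x − 12 = 0
x = 6 or x = −2, giving (6, 13) and (−2, 11).
Chord length = distance between (6, 13) and (−2, 11) = √68 = 2√17.

2√17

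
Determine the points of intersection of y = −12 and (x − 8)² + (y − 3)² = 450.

From the line, y = −12. Substituting:
x² − 16x − 161 = 0
x = 23 or x = −7, giving (23, −12) and (−7, −12).

(−7, −12) and (23, −12)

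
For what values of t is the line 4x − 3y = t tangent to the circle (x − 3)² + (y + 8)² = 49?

Tangency holds when the distance from the centre (3, −8) to the line equals the radius 7:
|4·3 − 3·(−8) − t| / √25 = 7
|t − (36)| = 7·5, so t = 71 or t = 1.

t = 1 or t = 71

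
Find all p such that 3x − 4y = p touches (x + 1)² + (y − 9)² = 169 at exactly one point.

p = −104 or p = 26

Tangency holds when the distance from the centre (−1, 9) to the line equals the radius 13:
|3·(−1) − 4·9 − p| / √25 = 13
|p − (−39)| = 13·5, so p = 26 or p = −104.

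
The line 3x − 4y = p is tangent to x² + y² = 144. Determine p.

p = −60 or p = 60

Tangency holds when the distance from the centre (0, 0) to the line equals the radius 12:
|3·0 − 4·0 − p| / √25 = 12
|p| = 12·5, so p = 60 or p = −60.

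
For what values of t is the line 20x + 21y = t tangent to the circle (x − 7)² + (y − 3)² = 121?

For a tangent, require d(centre, line) = r = 11.
|20·7 + 21·3 − t| / √841 = 11
|t − (203)| = 11·29, so t = 522 or t = −116.

t = −116 or t = 522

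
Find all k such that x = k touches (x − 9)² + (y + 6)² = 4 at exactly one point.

k = 7 or k = 11

Tangency holds when the distance from the centre (9, −6) to the line equals the radius 2:
|1·9 + 0·(−6) − k| / √1 = 2
|k − (9)| = 2, so k = 11 or k = 7.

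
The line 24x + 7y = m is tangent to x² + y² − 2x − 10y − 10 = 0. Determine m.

The line touches the circle iff its distance from (1, 5) is 6:
|24·1 + 7·5 − m| / √625 = 6
|m − (59)| = 6·25, so m = 209 or m = −91.

m = −91 or m = 209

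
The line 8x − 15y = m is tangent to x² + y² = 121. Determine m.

m = −187 or m = 187

For a tangent, require d(centre, line) = r = 11.
|8·0 − 15·0 − m| / √289 = 11
|m| = 11·17, so m = 187 or m = −187.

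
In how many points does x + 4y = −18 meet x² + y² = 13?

Centre (0, 0), r² = 13. Distance² from centre to line = (18)²/17 = 324/17.
Since d² > r², the line lies outside the circle.

0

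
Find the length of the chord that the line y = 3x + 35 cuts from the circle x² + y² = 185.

5√10

Express y = 3x + 35 and substitute into the circle:
10x² + 210x + 1040 = 0  ⟹  x² + 21x + 104 = 0
x = −8 or x = −13, giving (−8, 11) and (−13, −4).
|(−8, 11) − (−13, −4)| = √((5)² + (15)²) = 5√10.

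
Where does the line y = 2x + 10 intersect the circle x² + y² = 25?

(−5, 0) and (−3, 4)

Substitute y = 2x + 10:
5x² + 40x + 75 = 0  ⟹  x² + 8x + 15 = 0
x = −3 or x = −5, giving (−3, 4) and (−5, 0).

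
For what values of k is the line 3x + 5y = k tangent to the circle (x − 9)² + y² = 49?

Tangency holds when the distance from the centre (9, 0) to the line equals the radius 7:
|3·9 + 5·0 − k| / √34 = 7
|k − (27)| = 7√34.

k = 27 ± 7√34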